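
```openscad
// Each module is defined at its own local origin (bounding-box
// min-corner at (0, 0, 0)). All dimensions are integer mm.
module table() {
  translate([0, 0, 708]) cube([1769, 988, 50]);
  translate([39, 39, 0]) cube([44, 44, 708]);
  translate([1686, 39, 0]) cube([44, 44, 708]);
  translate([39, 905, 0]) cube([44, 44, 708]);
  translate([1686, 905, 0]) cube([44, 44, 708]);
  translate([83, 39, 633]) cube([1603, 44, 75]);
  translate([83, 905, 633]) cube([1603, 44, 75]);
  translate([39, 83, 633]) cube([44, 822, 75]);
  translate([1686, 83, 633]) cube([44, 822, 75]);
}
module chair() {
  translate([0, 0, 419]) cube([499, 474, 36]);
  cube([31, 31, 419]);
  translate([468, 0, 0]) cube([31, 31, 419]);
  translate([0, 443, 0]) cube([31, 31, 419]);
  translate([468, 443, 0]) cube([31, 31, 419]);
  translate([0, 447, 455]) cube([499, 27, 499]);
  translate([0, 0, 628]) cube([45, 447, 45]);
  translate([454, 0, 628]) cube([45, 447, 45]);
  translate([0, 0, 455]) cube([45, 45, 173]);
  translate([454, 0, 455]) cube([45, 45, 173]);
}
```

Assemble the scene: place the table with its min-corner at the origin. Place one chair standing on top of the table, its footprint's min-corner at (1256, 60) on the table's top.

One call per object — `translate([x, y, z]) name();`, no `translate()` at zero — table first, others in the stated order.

table();
translate([1256, 60, 758]) chair();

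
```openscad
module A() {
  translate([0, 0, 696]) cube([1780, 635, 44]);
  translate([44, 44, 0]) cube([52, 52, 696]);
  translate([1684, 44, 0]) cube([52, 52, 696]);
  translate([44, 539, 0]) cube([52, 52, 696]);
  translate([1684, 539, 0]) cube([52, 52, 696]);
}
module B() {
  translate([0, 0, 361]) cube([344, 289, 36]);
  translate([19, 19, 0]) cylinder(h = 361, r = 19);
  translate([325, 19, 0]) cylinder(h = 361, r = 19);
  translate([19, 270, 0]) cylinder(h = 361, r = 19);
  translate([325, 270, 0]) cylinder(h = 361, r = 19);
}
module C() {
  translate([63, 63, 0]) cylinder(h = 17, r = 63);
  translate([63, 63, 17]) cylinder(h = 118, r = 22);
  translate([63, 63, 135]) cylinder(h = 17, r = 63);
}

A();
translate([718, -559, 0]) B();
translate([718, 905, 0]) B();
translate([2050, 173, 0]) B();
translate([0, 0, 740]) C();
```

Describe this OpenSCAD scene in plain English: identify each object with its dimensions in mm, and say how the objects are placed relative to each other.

A is a table: top 1780 mm (x) × 635 mm (y), 44 mm thick, upper face at z = 740 mm, on four 52×52 mm square legs, each inset 44 mm from the nearest pair of top edges, running from z = 0 to the bottom of the top.

B is a simple wooden stool: a rectangular seat 344 mm (x) by 289 mm (y), 36 mm thick, top face at z = 397 mm, on four round legs, each 38 mm in diameter. The legs rest on z = 0, each leg's axis is inset half a diameter from the nearest pair of seat edges (so the leg's bounding box is flush with the corner).

C is a spool: two coaxial disc flanges of radius 63 mm and thickness 17 mm, joined by a core cylinder of radius 22 mm and height 118 mm. The lower flange rests on z = 0 and the three cylinders share a vertical axis.

Three stools sit around the table at the −y, +y, +x sides. The spool is on top of the table.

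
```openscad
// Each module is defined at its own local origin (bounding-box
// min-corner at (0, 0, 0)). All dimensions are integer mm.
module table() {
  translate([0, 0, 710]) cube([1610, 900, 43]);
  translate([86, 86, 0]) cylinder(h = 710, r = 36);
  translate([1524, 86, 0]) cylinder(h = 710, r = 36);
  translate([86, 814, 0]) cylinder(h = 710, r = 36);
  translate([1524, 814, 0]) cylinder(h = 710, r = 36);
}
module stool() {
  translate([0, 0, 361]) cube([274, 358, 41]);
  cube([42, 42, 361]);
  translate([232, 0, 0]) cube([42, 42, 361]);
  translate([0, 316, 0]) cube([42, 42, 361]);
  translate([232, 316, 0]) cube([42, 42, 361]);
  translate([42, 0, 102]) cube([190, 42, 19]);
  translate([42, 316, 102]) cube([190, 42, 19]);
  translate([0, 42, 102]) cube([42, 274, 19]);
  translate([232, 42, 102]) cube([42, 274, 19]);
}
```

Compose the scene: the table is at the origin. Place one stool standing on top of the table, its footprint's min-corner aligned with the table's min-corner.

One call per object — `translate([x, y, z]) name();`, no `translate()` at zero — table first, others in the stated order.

table();
translate([0, 0, 753]) stool();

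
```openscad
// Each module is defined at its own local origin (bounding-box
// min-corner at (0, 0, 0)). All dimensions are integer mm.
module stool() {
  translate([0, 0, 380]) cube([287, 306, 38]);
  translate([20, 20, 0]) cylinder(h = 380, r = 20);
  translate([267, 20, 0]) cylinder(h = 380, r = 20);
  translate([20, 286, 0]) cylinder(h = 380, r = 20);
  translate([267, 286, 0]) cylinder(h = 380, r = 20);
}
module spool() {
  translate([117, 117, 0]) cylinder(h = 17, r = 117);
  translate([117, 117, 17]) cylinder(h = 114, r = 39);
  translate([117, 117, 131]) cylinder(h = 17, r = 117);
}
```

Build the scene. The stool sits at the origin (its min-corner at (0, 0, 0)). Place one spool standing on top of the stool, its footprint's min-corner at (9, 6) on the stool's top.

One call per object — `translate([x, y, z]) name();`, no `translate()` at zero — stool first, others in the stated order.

stool();
translate([9, 6, 418]) spool();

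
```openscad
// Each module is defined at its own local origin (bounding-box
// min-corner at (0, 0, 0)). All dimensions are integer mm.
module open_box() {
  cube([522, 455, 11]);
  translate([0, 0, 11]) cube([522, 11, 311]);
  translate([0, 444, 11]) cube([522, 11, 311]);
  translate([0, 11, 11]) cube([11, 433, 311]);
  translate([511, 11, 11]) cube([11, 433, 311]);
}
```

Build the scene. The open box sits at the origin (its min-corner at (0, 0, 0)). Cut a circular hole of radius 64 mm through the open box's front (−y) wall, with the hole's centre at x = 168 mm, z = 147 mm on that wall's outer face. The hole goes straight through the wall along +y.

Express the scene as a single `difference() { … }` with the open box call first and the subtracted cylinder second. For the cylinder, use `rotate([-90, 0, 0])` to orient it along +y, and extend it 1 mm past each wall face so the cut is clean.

difference() {
  open_box();
  translate([168, -1, 147]) rotate([-90, 0, 0]) cylinder(h = 13, r = 64);
}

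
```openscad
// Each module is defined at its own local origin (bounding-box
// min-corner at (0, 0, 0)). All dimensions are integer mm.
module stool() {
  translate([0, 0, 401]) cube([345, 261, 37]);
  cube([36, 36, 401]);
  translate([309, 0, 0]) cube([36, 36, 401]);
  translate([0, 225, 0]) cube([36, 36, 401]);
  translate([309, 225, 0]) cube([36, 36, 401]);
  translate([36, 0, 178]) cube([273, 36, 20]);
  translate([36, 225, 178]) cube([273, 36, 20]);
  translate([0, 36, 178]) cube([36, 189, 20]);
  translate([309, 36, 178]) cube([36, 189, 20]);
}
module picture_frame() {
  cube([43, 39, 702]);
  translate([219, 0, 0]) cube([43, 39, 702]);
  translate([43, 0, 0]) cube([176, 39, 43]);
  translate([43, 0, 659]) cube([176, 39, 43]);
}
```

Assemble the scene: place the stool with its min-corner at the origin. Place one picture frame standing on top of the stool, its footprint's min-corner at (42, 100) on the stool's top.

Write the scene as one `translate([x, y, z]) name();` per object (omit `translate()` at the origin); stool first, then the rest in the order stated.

stool();
translate([42, 100, 438]) picture_frame();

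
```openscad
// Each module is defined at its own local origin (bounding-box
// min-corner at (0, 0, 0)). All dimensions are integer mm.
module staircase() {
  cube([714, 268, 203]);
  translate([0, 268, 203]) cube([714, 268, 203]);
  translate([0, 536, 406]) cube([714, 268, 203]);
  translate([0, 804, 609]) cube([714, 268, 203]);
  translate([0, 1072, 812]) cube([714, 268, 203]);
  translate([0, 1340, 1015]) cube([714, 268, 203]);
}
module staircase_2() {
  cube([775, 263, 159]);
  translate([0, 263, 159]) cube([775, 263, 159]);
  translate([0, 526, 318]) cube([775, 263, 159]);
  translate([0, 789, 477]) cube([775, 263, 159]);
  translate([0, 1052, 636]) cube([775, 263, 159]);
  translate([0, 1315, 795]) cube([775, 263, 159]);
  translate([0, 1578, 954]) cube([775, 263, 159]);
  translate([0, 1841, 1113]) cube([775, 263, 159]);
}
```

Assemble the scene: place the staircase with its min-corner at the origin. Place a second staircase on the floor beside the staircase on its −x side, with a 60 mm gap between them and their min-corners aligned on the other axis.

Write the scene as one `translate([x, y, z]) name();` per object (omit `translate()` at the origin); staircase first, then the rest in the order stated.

staircase();
translate([-835, 0, 0]) staircase_2();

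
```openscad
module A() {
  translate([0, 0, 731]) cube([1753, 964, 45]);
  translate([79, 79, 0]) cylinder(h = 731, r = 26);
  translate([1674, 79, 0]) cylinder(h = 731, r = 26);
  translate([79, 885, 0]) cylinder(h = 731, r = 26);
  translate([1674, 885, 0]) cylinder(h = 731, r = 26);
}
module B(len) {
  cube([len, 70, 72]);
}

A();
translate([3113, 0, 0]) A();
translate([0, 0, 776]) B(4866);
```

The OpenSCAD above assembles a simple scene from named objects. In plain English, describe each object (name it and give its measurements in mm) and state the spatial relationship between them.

A is a table with a 1753×964 mm rectangular top, 45 mm thick, top surface at z = 776 mm, supported by four round legs of 52 mm diameter, each leg's bounding box inset 53 mm from the nearest pair of top edges, running from the floor.

B is a rectangular beam 4866 mm long (x), 70 mm deep (y), 72 mm thick (z).

The beam spans the tops of two tables placed 1360 mm apart, resting at z = 776 mm.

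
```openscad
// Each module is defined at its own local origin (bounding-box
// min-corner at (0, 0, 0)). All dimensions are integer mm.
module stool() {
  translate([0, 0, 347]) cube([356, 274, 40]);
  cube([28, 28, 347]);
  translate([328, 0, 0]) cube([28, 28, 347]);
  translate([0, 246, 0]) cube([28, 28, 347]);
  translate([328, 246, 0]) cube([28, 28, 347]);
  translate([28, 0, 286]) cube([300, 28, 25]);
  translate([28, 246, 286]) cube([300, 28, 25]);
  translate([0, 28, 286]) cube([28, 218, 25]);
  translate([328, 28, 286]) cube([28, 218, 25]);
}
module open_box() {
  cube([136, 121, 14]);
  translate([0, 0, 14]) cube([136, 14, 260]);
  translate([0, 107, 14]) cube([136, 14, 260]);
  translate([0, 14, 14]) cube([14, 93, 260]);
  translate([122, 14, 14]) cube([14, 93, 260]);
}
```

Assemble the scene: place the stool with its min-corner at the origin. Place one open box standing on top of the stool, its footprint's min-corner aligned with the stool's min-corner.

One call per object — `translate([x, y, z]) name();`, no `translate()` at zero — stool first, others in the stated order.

stool();
translate([0, 0, 387]) open_box();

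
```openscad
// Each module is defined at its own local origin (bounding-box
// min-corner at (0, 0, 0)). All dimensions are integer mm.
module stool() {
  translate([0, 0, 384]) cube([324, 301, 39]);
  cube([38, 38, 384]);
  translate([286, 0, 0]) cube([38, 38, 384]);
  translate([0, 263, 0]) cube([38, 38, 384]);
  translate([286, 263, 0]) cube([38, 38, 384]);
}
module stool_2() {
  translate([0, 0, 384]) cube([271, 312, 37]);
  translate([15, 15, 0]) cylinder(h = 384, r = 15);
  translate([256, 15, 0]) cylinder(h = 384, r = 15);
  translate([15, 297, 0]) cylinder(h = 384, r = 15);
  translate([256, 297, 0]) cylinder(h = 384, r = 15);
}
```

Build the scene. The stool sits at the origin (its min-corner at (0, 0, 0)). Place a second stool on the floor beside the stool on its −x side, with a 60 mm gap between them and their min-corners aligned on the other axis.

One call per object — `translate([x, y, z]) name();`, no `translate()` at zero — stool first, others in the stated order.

stool();
translate([-331, 0, 0]) stool_2();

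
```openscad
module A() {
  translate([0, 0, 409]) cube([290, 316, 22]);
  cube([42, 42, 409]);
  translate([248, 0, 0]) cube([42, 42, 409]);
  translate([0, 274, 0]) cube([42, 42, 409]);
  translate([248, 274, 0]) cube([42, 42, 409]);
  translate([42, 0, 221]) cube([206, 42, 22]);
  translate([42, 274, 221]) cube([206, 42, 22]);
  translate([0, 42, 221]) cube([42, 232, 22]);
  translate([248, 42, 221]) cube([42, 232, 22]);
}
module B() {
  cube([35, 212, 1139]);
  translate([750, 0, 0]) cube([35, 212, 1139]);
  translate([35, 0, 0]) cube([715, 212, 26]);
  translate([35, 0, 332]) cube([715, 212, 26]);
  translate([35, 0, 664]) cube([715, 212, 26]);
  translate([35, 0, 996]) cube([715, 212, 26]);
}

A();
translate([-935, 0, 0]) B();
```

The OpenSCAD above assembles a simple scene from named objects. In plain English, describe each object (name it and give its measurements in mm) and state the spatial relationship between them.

A is a simple wooden stool: a rectangular seat 290 mm (x) by 316 mm (y), 22 mm thick, top face at z = 431 mm, on four square legs, each 42×42 mm in cross-section. The legs rest on z = 0, each flush with a corner of the seat. Four stretchers, 42 mm wide and 22 mm tall, connect adjacent legs with their undersides at z = 221 mm, each running between the inner faces of the legs it joins and aligned with the legs' outer faces on the other axis.

B is an open bookshelf. Two side panels, each 35 mm thick, 212 mm deep and 1139 mm tall, stand 785 mm apart (outside-to-outside). Between them sit 4 shelves, each 26 mm thick and 212 mm deep, spanning the full gap between the sides. The bottom shelf rests on the floor (its underside at z = 0) and the clear gap between one shelf's top and the next shelf's underside is 306 mm.

The bookshelf is on the floor beside the stool on its −x side.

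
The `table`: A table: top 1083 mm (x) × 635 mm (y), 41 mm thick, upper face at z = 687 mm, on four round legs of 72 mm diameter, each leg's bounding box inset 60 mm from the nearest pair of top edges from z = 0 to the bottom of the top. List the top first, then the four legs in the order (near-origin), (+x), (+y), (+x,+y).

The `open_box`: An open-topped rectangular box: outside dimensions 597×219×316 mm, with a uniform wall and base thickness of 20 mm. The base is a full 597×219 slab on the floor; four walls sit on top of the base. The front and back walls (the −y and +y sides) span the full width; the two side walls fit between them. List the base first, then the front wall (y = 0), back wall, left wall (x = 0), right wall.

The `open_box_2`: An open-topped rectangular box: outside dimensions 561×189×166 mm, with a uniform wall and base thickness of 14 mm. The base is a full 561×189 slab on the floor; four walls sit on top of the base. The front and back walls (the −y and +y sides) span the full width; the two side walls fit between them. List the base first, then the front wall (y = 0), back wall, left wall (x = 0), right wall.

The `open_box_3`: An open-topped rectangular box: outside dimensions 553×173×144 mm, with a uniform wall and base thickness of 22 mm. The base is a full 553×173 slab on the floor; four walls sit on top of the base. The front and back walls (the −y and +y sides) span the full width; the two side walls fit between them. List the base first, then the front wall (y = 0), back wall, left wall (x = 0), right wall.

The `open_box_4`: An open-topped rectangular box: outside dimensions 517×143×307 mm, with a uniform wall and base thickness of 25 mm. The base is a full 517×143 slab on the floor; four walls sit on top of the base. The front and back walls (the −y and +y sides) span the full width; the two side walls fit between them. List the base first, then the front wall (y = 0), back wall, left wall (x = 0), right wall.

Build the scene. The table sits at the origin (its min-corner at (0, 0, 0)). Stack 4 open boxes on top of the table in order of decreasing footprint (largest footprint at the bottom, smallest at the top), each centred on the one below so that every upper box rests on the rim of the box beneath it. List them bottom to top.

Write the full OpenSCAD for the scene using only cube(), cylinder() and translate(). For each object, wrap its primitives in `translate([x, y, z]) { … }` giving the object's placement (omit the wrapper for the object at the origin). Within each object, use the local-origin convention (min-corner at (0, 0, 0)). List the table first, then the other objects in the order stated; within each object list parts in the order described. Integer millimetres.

translate([0, 0, 646]) cube([1083, 635, 41]);
translate([96, 96, 0]) cylinder(h = 646, r = 36);
translate([987, 96, 0]) cylinder(h = 646, r = 36);
translate([96, 539, 0]) cylinder(h = 646, r = 36);
translate([987, 539, 0]) cylinder(h = 646, r = 36);
translate([243, 208, 687]) {
  cube([597, 219, 20]);
  translate([0, 0, 20]) cube([597, 20, 296]);
  translate([0, 199, 20]) cube([597, 20, 296]);
  translate([0, 20, 20]) cube([20, 179, 296]);
  translate([577, 20, 20]) cube([20, 179, 296]);
}
translate([261, 223, 1003]) {
  cube([561, 189, 14]);
  translate([0, 0, 14]) cube([561, 14, 152]);
  translate([0, 175, 14]) cube([561, 14, 152]);
  translate([0, 14, 14]) cube([14, 161, 152]);
  translate([547, 14, 14]) cube([14, 161, 152]);
}
translate([265, 231, 1169]) {
  cube([553, 173, 22]);
  translate([0, 0, 22]) cube([553, 22, 122]);
  translate([0, 151, 22]) cube([553, 22, 122]);
  translate([0, 22, 22]) cube([22, 129, 122]);
  translate([531, 22, 22]) cube([22, 129, 122]);
}
translate([283, 246, 1313]) {
  cube([517, 143, 25]);
  translate([0, 0, 25]) cube([517, 25, 282]);
  translate([0, 118, 25]) cube([517, 25, 282]);
  translate([0, 25, 25]) cube([25, 93, 282]);
  translate([492, 25, 25]) cube([25, 93, 282]);
}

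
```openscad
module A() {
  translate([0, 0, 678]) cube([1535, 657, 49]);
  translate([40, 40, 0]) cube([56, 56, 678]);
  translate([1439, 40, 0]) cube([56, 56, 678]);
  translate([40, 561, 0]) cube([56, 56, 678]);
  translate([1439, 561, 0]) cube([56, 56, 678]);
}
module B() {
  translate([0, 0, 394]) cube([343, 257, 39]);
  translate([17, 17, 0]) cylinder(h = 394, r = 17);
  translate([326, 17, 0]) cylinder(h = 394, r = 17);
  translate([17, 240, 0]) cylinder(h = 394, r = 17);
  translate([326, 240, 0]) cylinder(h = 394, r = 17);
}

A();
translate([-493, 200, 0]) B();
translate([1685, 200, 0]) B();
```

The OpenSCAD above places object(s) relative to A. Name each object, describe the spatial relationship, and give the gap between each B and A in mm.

A is a table. B is a stool. Two stools sit around the table at the −x, +x sides. The gap between each stool and the table is 150 mm.

Each stool's nearest face is 150 mm from the table's bounding box.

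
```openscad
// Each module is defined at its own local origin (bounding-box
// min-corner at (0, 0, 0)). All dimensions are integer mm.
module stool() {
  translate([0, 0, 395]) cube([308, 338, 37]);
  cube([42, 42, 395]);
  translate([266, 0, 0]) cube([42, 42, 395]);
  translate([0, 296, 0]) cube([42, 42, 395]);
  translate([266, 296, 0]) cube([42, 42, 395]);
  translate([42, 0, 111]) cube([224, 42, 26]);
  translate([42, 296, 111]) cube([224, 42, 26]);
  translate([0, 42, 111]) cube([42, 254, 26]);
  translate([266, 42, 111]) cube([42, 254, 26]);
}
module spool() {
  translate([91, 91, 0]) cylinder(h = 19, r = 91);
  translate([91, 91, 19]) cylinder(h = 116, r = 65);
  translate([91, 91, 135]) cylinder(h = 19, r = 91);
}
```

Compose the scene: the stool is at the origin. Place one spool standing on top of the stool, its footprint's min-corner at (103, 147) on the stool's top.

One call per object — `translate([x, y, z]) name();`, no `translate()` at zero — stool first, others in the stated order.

stool();
translate([103, 147, 432]) spool();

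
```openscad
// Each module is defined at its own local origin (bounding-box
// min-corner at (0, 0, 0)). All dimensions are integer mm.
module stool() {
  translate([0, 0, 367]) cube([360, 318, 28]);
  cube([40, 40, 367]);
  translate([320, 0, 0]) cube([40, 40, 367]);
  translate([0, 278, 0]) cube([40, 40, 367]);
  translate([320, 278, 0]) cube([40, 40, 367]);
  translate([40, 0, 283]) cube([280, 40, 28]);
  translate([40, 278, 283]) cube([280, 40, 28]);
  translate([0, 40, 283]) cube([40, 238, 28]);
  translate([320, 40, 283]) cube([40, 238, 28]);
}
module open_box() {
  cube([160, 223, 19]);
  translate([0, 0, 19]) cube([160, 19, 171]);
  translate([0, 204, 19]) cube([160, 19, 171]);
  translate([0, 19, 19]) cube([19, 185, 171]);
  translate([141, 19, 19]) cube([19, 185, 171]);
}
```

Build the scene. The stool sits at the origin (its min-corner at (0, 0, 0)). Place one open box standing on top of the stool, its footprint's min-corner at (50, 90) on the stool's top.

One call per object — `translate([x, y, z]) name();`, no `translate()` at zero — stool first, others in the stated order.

stool();
translate([50, 90, 395]) open_box();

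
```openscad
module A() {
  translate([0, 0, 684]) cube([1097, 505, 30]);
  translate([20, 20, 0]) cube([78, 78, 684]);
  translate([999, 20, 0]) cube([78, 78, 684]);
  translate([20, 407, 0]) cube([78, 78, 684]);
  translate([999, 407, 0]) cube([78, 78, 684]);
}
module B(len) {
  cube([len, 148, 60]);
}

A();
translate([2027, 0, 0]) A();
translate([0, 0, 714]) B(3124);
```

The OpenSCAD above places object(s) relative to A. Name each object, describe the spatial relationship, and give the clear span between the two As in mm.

Second table starts at x = 2027; first ends at x = 1097; clear span = 2027 − 1097 = 930 mm.

A is a table. B is a beam. A beam spans the tops of two tables. The clear span between the two tables is 930 mm.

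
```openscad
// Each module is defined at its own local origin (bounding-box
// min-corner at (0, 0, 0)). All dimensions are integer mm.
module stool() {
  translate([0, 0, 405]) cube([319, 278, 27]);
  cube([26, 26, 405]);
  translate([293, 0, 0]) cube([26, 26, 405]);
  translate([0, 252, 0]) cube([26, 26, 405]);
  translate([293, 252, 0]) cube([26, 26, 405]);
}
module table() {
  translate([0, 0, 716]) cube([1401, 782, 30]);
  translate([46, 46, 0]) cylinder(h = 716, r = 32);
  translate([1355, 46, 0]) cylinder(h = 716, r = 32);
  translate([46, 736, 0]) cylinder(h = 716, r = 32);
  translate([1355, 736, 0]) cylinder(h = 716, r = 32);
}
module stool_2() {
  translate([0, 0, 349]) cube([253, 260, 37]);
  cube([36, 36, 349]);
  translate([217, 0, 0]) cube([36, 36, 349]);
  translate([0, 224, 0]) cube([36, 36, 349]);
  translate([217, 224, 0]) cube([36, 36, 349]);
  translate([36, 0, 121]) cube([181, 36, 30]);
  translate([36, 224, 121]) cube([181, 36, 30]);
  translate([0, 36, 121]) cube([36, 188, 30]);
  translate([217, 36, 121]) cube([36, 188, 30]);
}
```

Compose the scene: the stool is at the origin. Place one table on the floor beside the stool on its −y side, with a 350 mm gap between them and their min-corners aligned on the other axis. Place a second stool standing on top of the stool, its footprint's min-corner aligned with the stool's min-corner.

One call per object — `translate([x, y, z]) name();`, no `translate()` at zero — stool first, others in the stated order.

stool();
translate([0, -1132, 0]) table();
translate([0, 0, 432]) stool_2();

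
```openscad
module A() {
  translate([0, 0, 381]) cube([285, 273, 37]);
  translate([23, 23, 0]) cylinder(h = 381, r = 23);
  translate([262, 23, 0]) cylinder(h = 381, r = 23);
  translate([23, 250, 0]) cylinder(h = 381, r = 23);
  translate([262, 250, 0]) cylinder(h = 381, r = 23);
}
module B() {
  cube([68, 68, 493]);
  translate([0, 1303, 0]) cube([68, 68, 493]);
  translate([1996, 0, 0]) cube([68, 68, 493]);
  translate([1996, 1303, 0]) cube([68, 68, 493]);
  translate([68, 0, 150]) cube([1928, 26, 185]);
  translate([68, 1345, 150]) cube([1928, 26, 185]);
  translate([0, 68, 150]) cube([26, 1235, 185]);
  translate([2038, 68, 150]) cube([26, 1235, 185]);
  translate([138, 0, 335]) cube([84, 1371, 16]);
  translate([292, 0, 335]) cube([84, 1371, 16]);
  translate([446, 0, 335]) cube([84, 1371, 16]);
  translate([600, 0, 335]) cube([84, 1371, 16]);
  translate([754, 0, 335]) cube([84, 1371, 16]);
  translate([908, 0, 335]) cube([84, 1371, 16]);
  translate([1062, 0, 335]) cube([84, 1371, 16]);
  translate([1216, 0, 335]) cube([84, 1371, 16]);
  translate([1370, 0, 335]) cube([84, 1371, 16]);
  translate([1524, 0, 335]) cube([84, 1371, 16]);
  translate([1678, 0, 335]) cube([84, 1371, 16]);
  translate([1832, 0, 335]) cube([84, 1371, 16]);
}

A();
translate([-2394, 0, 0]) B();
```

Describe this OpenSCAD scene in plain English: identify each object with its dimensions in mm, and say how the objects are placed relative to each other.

A is a four-legged stool. The seat is a 285×273×37 mm slab whose top surface is at z = 418 mm; four round legs, each 46 mm in diameter, run from the floor (z = 0) to the underside of the seat, each leg's axis is inset half a diameter from the nearest pair of seat edges (so the leg's bounding box is flush with the corner).

B is a bed frame 2064 mm long (x) by 1371 mm wide (y). Four 68×68 mm corner posts, 493 mm tall, at the corners of the footprint. Four rails of 26 mm thickness and 185 mm height run between adjacent posts with their undersides at z = 150 mm, their outer faces flush with the outside of the frame (the two x-running rails run between the posts' inner faces; the two y-running rails run between the posts' inner faces). 12 slats, each 84 mm wide (x) and 16 mm thick, lie across the top of the two x-running rails, running the full 1371 mm width of the frame in y; the slats are evenly spaced along x between the inner faces of the end posts with equal gaps (rounded down to the nearest mm) at the −x end and between each pair — any rounding remainder accumulates at the +x end.

The bed frame is on the floor beside the stool on its −x side.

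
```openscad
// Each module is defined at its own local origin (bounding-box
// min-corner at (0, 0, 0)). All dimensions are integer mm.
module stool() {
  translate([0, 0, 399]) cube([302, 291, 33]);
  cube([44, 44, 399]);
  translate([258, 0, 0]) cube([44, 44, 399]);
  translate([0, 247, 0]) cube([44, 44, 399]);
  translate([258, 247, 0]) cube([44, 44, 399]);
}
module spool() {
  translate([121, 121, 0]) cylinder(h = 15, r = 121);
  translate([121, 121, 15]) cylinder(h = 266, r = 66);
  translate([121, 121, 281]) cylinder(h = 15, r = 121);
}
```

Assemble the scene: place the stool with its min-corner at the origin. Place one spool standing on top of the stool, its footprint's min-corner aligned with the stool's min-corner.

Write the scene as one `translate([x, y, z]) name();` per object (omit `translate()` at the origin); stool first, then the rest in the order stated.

stool();
translate([0, 0, 432]) spool();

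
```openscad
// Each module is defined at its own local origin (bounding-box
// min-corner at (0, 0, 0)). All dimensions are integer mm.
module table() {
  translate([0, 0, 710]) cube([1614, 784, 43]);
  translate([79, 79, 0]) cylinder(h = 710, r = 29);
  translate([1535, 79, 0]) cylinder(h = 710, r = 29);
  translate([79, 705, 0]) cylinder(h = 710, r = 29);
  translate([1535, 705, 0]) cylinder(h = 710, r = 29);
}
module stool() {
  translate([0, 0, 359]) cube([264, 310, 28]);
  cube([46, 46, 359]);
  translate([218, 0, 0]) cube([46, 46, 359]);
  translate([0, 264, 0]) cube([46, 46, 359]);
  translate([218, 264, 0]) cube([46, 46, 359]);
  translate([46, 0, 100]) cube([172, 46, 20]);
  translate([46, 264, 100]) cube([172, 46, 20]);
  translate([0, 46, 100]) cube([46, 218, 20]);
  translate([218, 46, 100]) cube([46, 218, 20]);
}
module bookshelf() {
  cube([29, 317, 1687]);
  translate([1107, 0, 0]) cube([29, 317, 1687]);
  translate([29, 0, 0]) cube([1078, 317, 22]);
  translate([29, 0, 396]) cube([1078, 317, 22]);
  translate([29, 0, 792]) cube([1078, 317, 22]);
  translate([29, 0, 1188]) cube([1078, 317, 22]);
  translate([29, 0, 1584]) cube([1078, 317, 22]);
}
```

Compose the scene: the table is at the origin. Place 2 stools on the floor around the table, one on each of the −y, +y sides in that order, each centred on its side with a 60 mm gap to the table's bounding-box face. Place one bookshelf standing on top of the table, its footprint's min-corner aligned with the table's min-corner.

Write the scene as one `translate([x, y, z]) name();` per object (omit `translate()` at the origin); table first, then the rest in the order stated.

table();
translate([675, -370, 0]) stool();
translate([675, 844, 0]) stool();
translate([0, 0, 753]) bookshelf();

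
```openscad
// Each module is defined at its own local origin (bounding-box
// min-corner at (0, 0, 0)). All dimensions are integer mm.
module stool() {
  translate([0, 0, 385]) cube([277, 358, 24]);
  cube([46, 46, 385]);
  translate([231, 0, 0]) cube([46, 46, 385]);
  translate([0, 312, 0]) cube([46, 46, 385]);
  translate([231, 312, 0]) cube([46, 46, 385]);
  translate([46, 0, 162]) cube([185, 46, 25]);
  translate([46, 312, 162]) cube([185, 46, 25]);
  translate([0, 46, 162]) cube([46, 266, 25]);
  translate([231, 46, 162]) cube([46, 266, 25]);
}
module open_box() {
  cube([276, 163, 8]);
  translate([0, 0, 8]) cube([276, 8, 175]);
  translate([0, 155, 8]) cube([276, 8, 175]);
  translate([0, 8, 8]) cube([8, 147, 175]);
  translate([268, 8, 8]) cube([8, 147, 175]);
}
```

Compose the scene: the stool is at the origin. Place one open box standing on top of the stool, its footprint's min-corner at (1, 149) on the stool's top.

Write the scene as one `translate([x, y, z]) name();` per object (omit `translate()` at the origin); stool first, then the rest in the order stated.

stool();
translate([1, 149, 409]) open_box();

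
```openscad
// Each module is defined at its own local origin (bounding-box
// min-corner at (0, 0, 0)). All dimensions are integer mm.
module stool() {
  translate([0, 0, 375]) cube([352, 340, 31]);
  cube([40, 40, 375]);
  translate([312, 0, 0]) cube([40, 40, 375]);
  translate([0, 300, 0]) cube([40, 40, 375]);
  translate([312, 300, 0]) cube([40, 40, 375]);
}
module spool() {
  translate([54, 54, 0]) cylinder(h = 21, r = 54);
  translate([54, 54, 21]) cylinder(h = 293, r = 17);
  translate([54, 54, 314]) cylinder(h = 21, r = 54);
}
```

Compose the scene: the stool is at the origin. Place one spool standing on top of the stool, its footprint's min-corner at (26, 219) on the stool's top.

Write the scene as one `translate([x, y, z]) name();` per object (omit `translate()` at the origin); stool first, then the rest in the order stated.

stool();
translate([26, 219, 406]) spool();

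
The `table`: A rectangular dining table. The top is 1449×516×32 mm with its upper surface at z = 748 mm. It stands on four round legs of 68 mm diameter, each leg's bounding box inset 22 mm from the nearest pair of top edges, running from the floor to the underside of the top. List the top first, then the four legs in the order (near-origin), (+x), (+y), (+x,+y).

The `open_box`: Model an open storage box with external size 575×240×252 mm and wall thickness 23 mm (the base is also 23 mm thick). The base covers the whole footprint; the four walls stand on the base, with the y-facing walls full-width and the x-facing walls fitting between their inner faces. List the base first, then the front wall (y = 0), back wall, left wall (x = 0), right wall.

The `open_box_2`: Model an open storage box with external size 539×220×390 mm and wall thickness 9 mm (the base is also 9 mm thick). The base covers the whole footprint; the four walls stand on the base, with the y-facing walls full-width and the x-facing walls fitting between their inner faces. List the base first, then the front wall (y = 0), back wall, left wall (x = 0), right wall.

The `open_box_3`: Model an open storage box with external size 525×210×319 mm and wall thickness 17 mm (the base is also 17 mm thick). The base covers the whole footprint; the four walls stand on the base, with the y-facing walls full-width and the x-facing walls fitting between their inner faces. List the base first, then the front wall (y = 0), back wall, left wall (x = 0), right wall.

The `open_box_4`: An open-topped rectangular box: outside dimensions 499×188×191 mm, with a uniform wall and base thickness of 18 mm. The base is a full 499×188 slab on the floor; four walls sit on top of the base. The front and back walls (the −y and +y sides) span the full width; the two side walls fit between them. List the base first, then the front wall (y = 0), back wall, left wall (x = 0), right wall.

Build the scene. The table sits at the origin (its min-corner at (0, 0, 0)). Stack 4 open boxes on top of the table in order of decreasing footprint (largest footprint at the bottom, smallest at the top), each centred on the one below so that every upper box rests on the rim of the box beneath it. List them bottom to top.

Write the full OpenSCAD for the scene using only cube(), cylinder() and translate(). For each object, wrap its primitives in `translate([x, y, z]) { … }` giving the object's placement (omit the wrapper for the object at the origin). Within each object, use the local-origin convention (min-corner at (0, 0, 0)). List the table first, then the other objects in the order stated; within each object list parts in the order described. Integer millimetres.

translate([0, 0, 716]) cube([1449, 516, 32]);
translate([56, 56, 0]) cylinder(h = 716, r = 34);
translate([1393, 56, 0]) cylinder(h = 716, r = 34);
translate([56, 460, 0]) cylinder(h = 716, r = 34);
translate([1393, 460, 0]) cylinder(h = 716, r = 34);
translate([437, 138, 748]) {
  cube([575, 240, 23]);
  translate([0, 0, 23]) cube([575, 23, 229]);
  translate([0, 217, 23]) cube([575, 23, 229]);
  translate([0, 23, 23]) cube([23, 194, 229]);
  translate([552, 23, 23]) cube([23, 194, 229]);
}
translate([455, 148, 1000]) {
  cube([539, 220, 9]);
  translate([0, 0, 9]) cube([539, 9, 381]);
  translate([0, 211, 9]) cube([539, 9, 381]);
  translate([0, 9, 9]) cube([9, 202, 381]);
  translate([530, 9, 9]) cube([9, 202, 381]);
}
translate([462, 153, 1390]) {
  cube([525, 210, 17]);
  translate([0, 0, 17]) cube([525, 17, 302]);
  translate([0, 193, 17]) cube([525, 17, 302]);
  translate([0, 17, 17]) cube([17, 176, 302]);
  translate([508, 17, 17]) cube([17, 176, 302]);
}
translate([475, 164, 1709]) {
  cube([499, 188, 18]);
  translate([0, 0, 18]) cube([499, 18, 173]);
  translate([0, 170, 18]) cube([499, 18, 173]);
  translate([0, 18, 18]) cube([18, 152, 173]);
  translate([481, 18, 18]) cube([18, 152, 173]);
}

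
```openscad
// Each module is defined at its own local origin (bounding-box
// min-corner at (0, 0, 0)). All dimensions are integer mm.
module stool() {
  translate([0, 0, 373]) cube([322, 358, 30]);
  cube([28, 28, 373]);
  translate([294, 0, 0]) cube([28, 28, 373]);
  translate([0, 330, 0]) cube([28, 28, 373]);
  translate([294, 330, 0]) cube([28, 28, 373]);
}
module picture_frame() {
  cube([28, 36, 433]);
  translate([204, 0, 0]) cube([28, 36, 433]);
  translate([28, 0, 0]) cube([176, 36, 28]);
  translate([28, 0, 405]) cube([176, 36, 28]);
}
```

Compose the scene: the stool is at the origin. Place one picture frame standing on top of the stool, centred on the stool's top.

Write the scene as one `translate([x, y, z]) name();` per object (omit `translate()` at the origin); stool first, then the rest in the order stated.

stool();
translate([45, 161, 403]) picture_frame();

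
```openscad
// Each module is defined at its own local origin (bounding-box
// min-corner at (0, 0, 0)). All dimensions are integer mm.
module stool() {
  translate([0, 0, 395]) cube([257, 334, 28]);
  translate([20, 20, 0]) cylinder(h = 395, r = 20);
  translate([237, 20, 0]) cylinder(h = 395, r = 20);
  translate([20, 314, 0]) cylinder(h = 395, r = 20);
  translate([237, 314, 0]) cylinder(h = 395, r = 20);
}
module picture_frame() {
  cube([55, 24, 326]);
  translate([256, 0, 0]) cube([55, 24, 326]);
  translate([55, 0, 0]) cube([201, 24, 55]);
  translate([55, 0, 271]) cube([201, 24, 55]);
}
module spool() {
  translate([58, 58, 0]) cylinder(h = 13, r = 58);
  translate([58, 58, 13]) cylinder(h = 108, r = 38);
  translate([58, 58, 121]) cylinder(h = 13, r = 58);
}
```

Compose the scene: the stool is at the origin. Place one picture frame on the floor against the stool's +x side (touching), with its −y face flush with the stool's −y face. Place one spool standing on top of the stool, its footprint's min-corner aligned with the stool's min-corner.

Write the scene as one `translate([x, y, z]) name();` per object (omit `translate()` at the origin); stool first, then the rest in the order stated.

stool();
translate([257, 0, 0]) picture_frame();
translate([0, 0, 423]) spool();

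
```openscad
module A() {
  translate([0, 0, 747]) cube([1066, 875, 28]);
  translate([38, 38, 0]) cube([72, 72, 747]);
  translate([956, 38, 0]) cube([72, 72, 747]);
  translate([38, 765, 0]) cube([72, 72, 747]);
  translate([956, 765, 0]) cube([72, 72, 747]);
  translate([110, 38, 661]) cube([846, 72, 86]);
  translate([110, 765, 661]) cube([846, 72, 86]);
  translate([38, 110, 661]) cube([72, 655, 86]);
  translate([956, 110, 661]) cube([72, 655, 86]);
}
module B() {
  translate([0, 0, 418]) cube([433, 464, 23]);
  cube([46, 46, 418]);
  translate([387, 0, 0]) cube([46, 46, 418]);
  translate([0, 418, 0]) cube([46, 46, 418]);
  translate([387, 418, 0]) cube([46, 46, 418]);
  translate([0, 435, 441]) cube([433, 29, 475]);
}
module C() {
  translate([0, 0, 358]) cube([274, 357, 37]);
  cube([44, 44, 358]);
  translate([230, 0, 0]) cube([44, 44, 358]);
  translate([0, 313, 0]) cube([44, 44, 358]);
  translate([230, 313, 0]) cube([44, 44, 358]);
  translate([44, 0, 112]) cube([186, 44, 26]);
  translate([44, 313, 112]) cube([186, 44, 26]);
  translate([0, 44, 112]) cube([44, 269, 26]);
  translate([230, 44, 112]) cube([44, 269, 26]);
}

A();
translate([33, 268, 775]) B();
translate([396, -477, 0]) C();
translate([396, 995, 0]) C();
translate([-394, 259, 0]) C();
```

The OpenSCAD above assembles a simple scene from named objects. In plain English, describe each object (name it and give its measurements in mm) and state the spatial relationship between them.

A is a table: top 1066 mm (x) × 875 mm (y), 28 mm thick, upper face at z = 775 mm, on four 72×72 mm square legs, each inset 38 mm from the nearest pair of top edges, running from z = 0 to the bottom of the top. Four apron rails, 72 mm thick and 86 mm tall, run between adjacent legs with their top edges flush with the underside of the top and their outer faces flush with the legs' outer faces.

B is a chair: 433×464 mm seat, 23 mm thick, top at z = 441 mm, on four 46 mm square corner legs flush with the seat edges. A 29 mm thick backrest slab spans the full seat width, extending 475 mm above the seat top, its back face flush with the seat's +y edge.

C is a four-legged stool. The seat is 274×357 mm, 37 mm thick, top at z = 395 mm. It stands on four square legs, each 44×44 mm in cross-section, from z = 0 to the seat underside, each flush with a corner of the seat. Four stretchers, 44 mm wide and 26 mm tall, connect adjacent legs with their undersides at z = 112 mm, each running between the inner faces of the legs it joins and aligned with the legs' outer faces on the other axis.

The chair is on top of the table. Three stools sit around the table at the −y, +y, −x sides.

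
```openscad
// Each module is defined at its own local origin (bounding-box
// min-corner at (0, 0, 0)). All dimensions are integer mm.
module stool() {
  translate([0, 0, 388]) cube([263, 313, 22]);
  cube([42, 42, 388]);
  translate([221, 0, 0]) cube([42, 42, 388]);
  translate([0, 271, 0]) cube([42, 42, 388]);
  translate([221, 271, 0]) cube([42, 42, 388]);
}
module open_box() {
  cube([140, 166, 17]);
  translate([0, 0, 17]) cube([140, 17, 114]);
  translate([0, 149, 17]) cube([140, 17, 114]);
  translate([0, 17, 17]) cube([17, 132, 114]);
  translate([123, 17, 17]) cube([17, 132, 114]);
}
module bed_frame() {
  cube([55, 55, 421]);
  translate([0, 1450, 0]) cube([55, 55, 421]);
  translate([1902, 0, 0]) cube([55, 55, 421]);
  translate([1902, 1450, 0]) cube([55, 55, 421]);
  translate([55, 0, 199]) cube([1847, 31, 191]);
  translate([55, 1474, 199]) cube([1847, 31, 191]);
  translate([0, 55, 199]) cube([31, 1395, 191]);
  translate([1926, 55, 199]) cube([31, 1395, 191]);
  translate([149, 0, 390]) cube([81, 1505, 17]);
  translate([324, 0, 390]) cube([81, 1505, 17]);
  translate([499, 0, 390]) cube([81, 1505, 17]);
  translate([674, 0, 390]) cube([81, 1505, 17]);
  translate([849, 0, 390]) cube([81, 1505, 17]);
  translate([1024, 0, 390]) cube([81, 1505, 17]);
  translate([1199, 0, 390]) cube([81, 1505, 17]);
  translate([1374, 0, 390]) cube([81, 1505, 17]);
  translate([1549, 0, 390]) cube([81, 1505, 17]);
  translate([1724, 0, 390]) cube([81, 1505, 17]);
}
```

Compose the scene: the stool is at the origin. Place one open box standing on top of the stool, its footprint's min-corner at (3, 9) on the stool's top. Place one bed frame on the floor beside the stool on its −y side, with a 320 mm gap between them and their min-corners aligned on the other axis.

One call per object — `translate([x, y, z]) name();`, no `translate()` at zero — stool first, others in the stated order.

stool();
translate([3, 9, 410]) open_box();
translate([0, -1825, 0]) bed_frame();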